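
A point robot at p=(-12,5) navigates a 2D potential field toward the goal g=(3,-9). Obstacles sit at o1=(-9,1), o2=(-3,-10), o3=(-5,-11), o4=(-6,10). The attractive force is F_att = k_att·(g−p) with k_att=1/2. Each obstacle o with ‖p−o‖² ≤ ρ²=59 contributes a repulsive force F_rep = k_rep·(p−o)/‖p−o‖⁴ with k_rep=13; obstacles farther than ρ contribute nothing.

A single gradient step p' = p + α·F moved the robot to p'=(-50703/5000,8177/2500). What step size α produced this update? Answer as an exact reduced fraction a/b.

α = 1/4

F_att = 1/2·(g−p) = 1/2·(15,-14) = (7.5000,-7.0000)
o1: d²=25 ≤ ρ²=59; F_rep = 13·(-3,4)/25² = (-0.0624,0.0832)
o2: d²=306 > ρ²=59 → inactive
o3: d²=305 > ρ²=59 → inactive
o4: d²=61 > ρ²=59 → inactive
F = F_att + ΣF_rep = (7.4376,-6.9168)
Δp = p'−p = (1.8594,-1.7292); α = Δx/Fx = (9297/5000) / (9297/1250) = 1/4
check: Δy/Fy = (-4323/2500) / (-4323/625) = 1/4 ✓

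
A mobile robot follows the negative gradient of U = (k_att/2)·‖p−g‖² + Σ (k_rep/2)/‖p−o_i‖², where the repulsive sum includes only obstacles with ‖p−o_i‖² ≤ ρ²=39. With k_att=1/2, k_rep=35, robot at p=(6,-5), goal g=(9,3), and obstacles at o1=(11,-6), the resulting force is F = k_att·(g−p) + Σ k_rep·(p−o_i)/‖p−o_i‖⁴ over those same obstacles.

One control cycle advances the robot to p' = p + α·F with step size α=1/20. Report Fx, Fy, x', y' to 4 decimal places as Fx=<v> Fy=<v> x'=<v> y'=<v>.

Fx=1.2411 Fy=4.0518 x'=6.0621 y'=-4.7974

F_att = 1/2·(g−p) = 1/2·(3,8) = (1.5000,4.0000)
o1: d²=26 ≤ ρ²=39; F_rep = 35·(-5,1)/26² = (-0.2589,0.0518)
F = F_att + ΣF_rep = (1.2411,4.0518)
p' = p + 1/20·F = (6.0621,-4.7974)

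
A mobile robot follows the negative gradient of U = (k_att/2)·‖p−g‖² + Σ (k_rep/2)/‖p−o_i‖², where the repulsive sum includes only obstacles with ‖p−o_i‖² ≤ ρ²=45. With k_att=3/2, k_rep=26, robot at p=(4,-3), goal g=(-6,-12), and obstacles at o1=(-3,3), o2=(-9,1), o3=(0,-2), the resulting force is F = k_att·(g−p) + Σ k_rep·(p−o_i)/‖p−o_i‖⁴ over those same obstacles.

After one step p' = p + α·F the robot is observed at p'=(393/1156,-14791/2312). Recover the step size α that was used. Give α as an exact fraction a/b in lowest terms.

F_att = 3/2·(g−p) = 3/2·(-10,-9) = (-15.0000,-13.5000)
o1: d²=85 > ρ²=45 → inactive
o2: d²=185 > ρ²=45 → inactive
o3: d²=17 ≤ ρ²=45; F_rep = 26·(4,-1)/17² = (0.3599,-0.0900)
F = F_att + ΣF_rep = (-14.6401,-13.5900)
Δp = p'−p = (-3.6600,-3.3975); α = Δx/Fx = (-4231/1156) / (-4231/289) = 1/4
check: Δy/Fy = (-7855/2312) / (-7855/578) = 1/4 ✓

α = 1/4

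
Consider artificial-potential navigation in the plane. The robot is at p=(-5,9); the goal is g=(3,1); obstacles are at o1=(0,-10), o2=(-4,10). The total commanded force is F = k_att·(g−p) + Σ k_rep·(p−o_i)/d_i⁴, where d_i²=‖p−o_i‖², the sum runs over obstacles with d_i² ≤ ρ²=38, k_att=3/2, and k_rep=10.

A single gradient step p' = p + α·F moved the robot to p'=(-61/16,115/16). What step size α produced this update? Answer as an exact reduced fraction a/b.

α = 1/8

F_att = 3/2·(g−p) = 3/2·(8,-8) = (12.0000,-12.0000)
o1: d²=386 > ρ²=38 → inactive
o2: d²=2 ≤ ρ²=38; F_rep = 10·(-1,-1)/2² = (-2.5000,-2.5000)
F = F_att + ΣF_rep = (9.5000,-14.5000)
Δp = p'−p = (1.1875,-1.8125); α = Δx/Fx = (19/16) / (19/2) = 1/8
check: Δy/Fy = (-29/16) / (-29/2) = 1/8 ✓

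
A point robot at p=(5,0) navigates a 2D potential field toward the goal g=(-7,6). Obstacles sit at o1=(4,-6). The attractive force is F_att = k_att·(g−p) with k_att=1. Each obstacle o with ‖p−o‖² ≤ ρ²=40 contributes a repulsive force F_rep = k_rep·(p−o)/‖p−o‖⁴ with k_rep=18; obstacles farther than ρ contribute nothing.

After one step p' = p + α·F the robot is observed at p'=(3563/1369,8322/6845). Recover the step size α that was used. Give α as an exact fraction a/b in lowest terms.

F_att = 1·(g−p) = 1·(-12,6) = (-12.0000,6.0000)
o1: d²=37 ≤ ρ²=40; F_rep = 18·(1,6)/37² = (0.0131,0.0789)
F = F_att + ΣF_rep = (-11.9869,6.0789)
Δp = p'−p = (-2.3974,1.2158); α = Δx/Fx = (-3282/1369) / (-16410/1369) = 1/5
check: Δy/Fy = (8322/6845) / (8322/1369) = 1/5 ✓

α = 1/5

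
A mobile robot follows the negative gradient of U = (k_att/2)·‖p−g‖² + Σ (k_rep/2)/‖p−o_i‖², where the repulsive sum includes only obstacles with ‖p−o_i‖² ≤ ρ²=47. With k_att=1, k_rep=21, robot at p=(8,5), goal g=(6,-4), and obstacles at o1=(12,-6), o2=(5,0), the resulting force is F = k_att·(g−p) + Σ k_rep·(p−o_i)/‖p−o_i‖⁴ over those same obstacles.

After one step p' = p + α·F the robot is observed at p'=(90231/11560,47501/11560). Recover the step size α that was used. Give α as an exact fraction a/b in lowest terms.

α = 1/10

F_att = 1·(g−p) = 1·(-2,-9) = (-2.0000,-9.0000)
o1: d²=137 > ρ²=47 → inactive
o2: d²=34 ≤ ρ²=47; F_rep = 21·(3,5)/34² = (0.0545,0.0908)
F = F_att + ΣF_rep = (-1.9455,-8.9092)
Δp = p'−p = (-0.1946,-0.8909); α = Δx/Fx = (-2249/11560) / (-2249/1156) = 1/10
check: Δy/Fy = (-10299/11560) / (-10299/1156) = 1/10 ✓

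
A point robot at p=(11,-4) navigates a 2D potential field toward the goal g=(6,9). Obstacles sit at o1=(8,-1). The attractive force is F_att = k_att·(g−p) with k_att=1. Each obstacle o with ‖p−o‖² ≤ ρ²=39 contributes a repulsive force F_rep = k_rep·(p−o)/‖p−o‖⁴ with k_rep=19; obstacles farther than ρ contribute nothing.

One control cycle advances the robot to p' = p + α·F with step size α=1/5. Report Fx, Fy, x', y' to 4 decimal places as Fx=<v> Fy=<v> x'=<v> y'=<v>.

F_att = 1·(g−p) = 1·(-5,13) = (-5.0000,13.0000)
o1: d²=18 ≤ ρ²=39; F_rep = 19·(3,-3)/18² = (0.1759,-0.1759)
F = F_att + ΣF_rep = (-4.8241,12.8241)
p' = p + 1/5·F = (10.0352,-1.4352)

Fx=-4.8241 Fy=12.8241 x'=10.0352 y'=-1.4352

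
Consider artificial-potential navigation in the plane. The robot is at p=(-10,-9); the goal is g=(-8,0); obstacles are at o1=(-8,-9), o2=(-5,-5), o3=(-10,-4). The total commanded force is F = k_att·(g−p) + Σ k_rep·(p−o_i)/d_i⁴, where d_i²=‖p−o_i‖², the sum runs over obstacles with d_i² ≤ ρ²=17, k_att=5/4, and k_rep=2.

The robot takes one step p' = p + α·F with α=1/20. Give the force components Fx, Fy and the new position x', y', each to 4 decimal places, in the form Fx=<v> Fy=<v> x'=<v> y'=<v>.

Fx=2.2500 Fy=11.2500 x'=-9.8875 y'=-8.4375

F_att = 5/4·(g−p) = 5/4·(2,9) = (2.5000,11.2500)
o1: d²=4 ≤ ρ²=17; F_rep = 2·(-2,0)/4² = (-0.2500,0.0000)
o2: d²=41 > ρ²=17 → inactive
o3: d²=25 > ρ²=17 → inactive
F = F_att + ΣF_rep = (2.2500,11.2500)
p' = p + 1/20·F = (-9.8875,-8.4375)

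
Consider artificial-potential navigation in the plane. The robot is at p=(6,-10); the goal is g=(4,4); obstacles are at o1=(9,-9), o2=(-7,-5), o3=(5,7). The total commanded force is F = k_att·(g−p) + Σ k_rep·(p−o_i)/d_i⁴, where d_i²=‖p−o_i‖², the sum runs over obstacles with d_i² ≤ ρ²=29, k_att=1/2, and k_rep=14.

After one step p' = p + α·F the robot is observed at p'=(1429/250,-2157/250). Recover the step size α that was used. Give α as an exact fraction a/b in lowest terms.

α = 1/5

F_att = 1/2·(g−p) = 1/2·(-2,14) = (-1.0000,7.0000)
o1: d²=10 ≤ ρ²=29; F_rep = 14·(-3,-1)/10² = (-0.4200,-0.1400)
o2: d²=194 > ρ²=29 → inactive
o3: d²=290 > ρ²=29 → inactive
F = F_att + ΣF_rep = (-1.4200,6.8600)
Δp = p'−p = (-0.2840,1.3720); α = Δx/Fx = (-71/250) / (-71/50) = 1/5
check: Δy/Fy = (343/250) / (343/50) = 1/5 ✓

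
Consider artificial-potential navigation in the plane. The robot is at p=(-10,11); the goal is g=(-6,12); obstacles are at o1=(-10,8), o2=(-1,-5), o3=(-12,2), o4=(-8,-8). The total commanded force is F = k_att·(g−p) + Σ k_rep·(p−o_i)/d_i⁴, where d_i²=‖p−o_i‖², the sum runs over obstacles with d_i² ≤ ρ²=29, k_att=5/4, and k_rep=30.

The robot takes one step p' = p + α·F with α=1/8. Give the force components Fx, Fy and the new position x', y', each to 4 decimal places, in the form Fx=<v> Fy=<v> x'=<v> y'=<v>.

Fx=5.0000 Fy=2.3611 x'=-9.3750 y'=11.2951

F_att = 5/4·(g−p) = 5/4·(4,1) = (5.0000,1.2500)
o1: d²=9 ≤ ρ²=29; F_rep = 30·(0,3)/9² = (0.0000,1.1111)
o2: d²=337 > ρ²=29 → inactive
o3: d²=85 > ρ²=29 → inactive
o4: d²=365 > ρ²=29 → inactive
F = F_att + ΣF_rep = (5.0000,2.3611)
p' = p + 1/8·F = (-9.3750,11.2951)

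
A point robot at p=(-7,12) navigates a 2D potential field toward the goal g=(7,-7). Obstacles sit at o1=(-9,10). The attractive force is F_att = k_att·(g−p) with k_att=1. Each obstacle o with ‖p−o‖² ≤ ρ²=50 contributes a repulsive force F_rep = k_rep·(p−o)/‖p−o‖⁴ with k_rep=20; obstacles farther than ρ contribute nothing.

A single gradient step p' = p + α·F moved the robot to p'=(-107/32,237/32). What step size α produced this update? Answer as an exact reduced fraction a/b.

α = 1/4

F_att = 1·(g−p) = 1·(14,-19) = (14.0000,-19.0000)
o1: d²=8 ≤ ρ²=50; F_rep = 20·(2,2)/8² = (0.6250,0.6250)
F = F_att + ΣF_rep = (14.6250,-18.3750)
Δp = p'−p = (3.6562,-4.5938); α = Δx/Fx = (117/32) / (117/8) = 1/4
check: Δy/Fy = (-147/32) / (-147/8) = 1/4 ✓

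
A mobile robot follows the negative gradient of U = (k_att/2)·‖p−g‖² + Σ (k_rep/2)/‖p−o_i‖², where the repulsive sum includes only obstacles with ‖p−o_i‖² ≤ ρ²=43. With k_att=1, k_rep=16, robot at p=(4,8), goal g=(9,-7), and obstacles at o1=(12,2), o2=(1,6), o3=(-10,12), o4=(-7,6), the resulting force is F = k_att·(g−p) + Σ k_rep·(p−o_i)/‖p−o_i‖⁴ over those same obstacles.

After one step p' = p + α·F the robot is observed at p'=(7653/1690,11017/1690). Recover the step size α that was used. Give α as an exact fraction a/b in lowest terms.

α = 1/10

F_att = 1·(g−p) = 1·(5,-15) = (5.0000,-15.0000)
o1: d²=100 > ρ²=43 → inactive
o2: d²=13 ≤ ρ²=43; F_rep = 16·(3,2)/13² = (0.2840,0.1893)
o3: d²=212 > ρ²=43 → inactive
o4: d²=125 > ρ²=43 → inactive
F = F_att + ΣF_rep = (5.2840,-14.8107)
Δp = p'−p = (0.5284,-1.4811); α = Δx/Fx = (893/1690) / (893/169) = 1/10
check: Δy/Fy = (-2503/1690) / (-2503/169) = 1/10 ✓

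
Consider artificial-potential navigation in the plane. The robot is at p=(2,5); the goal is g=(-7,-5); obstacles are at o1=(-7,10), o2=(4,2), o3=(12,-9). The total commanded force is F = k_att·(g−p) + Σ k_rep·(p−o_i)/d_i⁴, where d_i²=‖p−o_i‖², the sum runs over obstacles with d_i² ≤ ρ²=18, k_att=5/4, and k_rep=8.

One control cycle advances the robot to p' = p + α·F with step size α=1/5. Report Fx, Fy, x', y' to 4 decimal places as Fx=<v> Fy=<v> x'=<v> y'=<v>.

Fx=-11.3447 Fy=-12.3580 x'=-0.2689 y'=2.5284

F_att = 5/4·(g−p) = 5/4·(-9,-10) = (-11.2500,-12.5000)
o1: d²=106 > ρ²=18 → inactive
o2: d²=13 ≤ ρ²=18; F_rep = 8·(-2,3)/13² = (-0.0947,0.1420)
o3: d²=296 > ρ²=18 → inactive
F = F_att + ΣF_rep = (-11.3447,-12.3580)
p' = p + 1/5·F = (-0.2689,2.5284)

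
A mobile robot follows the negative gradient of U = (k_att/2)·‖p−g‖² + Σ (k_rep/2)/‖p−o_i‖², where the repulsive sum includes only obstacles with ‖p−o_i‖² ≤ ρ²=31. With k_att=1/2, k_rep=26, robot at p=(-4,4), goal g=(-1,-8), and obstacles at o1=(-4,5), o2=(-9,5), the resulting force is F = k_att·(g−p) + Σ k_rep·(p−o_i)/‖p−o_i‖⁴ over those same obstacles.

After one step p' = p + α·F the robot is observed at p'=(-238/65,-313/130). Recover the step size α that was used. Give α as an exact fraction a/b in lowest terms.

α = 1/5

F_att = 1/2·(g−p) = 1/2·(3,-12) = (1.5000,-6.0000)
o1: d²=1 ≤ ρ²=31; F_rep = 26·(0,-1)/1² = (0.0000,-26.0000)
o2: d²=26 ≤ ρ²=31; F_rep = 26·(5,-1)/26² = (0.1923,-0.0385)
F = F_att + ΣF_rep = (1.6923,-32.0385)
Δp = p'−p = (0.3385,-6.4077); α = Δx/Fx = (22/65) / (22/13) = 1/5
check: Δy/Fy = (-833/130) / (-833/26) = 1/5 ✓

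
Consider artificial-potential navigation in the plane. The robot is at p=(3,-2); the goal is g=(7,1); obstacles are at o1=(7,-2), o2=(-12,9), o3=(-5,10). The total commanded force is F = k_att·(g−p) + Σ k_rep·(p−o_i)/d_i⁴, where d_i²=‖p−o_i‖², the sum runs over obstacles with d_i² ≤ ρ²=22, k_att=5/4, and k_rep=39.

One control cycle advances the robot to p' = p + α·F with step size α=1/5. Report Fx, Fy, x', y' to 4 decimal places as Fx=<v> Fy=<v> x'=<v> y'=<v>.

Fx=4.3906 Fy=3.7500 x'=3.8781 y'=-1.2500

F_att = 5/4·(g−p) = 5/4·(4,3) = (5.0000,3.7500)
o1: d²=16 ≤ ρ²=22; F_rep = 39·(-4,0)/16² = (-0.6094,0.0000)
o2: d²=346 > ρ²=22 → inactive
o3: d²=208 > ρ²=22 → inactive
F = F_att + ΣF_rep = (4.3906,3.7500)
p' = p + 1/5·F = (3.8781,-1.2500)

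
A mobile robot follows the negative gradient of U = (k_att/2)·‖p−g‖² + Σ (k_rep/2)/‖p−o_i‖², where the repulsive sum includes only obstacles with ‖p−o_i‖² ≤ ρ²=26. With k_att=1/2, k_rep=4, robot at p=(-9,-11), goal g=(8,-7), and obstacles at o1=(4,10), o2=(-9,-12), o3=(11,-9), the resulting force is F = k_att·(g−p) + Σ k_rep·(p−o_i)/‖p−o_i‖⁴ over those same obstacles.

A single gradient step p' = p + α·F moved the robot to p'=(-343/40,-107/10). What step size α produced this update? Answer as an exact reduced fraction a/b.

F_att = 1/2·(g−p) = 1/2·(17,4) = (8.5000,2.0000)
o1: d²=610 > ρ²=26 → inactive
o2: d²=1 ≤ ρ²=26; F_rep = 4·(0,1)/1² = (0.0000,4.0000)
o3: d²=404 > ρ²=26 → inactive
F = F_att + ΣF_rep = (8.5000,6.0000)
Δp = p'−p = (0.4250,0.3000); α = Δx/Fx = (17/40) / (17/2) = 1/20
check: Δy/Fy = (3/10) / (6) = 1/20 ✓

α = 1/20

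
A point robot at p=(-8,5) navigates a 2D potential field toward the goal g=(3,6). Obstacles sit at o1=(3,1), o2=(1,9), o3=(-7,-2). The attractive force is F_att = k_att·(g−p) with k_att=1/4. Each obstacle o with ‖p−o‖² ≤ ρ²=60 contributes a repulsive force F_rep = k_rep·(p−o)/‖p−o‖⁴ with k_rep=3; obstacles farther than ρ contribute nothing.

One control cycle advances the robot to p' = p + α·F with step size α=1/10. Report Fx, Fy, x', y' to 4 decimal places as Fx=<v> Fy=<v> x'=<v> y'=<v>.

F_att = 1/4·(g−p) = 1/4·(11,1) = (2.7500,0.2500)
o1: d²=137 > ρ²=60 → inactive
o2: d²=97 > ρ²=60 → inactive
o3: d²=50 ≤ ρ²=60; F_rep = 3·(-1,7)/50² = (-0.0012,0.0084)
F = F_att + ΣF_rep = (2.7488,0.2584)
p' = p + 1/10·F = (-7.7251,5.0258)

Fx=2.7488 Fy=0.2584 x'=-7.7251 y'=5.0258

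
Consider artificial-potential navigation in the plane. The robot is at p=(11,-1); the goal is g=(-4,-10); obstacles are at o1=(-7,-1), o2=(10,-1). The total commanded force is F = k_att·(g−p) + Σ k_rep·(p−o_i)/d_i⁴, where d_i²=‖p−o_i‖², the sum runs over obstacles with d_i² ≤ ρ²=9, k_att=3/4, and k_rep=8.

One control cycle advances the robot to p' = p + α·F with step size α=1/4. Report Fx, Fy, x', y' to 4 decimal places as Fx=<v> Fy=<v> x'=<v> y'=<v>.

F_att = 3/4·(g−p) = 3/4·(-15,-9) = (-11.2500,-6.7500)
o1: d²=324 > ρ²=9 → inactive
o2: d²=1 ≤ ρ²=9; F_rep = 8·(1,0)/1² = (8.0000,0.0000)
F = F_att + ΣF_rep = (-3.2500,-6.7500)
p' = p + 1/4·F = (10.1875,-2.6875)

Fx=-3.2500 Fy=-6.7500 x'=10.1875 y'=-2.6875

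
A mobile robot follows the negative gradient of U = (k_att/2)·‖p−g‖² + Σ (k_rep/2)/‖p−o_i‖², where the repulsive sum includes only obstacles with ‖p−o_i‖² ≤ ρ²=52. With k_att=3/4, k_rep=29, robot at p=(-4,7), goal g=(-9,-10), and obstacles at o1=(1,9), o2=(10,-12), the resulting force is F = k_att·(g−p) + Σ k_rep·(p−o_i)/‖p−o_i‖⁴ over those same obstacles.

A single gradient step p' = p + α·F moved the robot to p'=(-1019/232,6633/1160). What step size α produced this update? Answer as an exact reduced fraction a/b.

α = 1/10

F_att = 3/4·(g−p) = 3/4·(-5,-17) = (-3.7500,-12.7500)
o1: d²=29 ≤ ρ²=52; F_rep = 29·(-5,-2)/29² = (-0.1724,-0.0690)
o2: d²=557 > ρ²=52 → inactive
F = F_att + ΣF_rep = (-3.9224,-12.8190)
Δp = p'−p = (-0.3922,-1.2819); α = Δx/Fx = (-91/232) / (-455/116) = 1/10
check: Δy/Fy = (-1487/1160) / (-1487/116) = 1/10 ✓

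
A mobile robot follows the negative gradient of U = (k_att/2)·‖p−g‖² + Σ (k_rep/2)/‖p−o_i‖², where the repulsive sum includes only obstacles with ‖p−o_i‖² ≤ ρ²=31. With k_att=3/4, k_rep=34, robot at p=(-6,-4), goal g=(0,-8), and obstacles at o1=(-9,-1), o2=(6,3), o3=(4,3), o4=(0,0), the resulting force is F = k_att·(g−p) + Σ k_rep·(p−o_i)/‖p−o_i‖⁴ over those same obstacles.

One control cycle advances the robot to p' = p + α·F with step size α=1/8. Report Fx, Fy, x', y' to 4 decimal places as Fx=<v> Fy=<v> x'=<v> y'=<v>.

Fx=4.8148 Fy=-3.3148 x'=-5.3981 y'=-4.4144

F_att = 3/4·(g−p) = 3/4·(6,-4) = (4.5000,-3.0000)
o1: d²=18 ≤ ρ²=31; F_rep = 34·(3,-3)/18² = (0.3148,-0.3148)
o2: d²=193 > ρ²=31 → inactive
o3: d²=149 > ρ²=31 → inactive
o4: d²=52 > ρ²=31 → inactive
F = F_att + ΣF_rep = (4.8148,-3.3148)
p' = p + 1/8·F = (-5.3981,-4.4144)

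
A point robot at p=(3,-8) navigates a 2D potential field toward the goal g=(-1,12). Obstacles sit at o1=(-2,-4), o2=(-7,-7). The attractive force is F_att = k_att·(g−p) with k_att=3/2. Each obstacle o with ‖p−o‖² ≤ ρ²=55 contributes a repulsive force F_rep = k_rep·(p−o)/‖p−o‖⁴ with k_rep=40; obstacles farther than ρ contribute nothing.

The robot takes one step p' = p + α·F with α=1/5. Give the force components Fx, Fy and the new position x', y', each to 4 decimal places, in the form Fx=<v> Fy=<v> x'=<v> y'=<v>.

F_att = 3/2·(g−p) = 3/2·(-4,20) = (-6.0000,30.0000)
o1: d²=41 ≤ ρ²=55; F_rep = 40·(5,-4)/41² = (0.1190,-0.0952)
o2: d²=101 > ρ²=55 → inactive
F = F_att + ΣF_rep = (-5.8810,29.9048)
p' = p + 1/5·F = (1.8238,-2.0190)

Fx=-5.8810 Fy=29.9048 x'=1.8238 y'=-2.0190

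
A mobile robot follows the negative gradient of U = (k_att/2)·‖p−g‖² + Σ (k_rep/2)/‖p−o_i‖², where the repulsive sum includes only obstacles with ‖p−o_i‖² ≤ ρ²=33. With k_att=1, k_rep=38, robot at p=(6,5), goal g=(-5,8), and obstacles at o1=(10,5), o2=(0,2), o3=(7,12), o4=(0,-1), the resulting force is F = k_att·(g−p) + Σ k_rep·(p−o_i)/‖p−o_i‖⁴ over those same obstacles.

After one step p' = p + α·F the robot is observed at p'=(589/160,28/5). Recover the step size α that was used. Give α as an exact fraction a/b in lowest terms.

F_att = 1·(g−p) = 1·(-11,3) = (-11.0000,3.0000)
o1: d²=16 ≤ ρ²=33; F_rep = 38·(-4,0)/16² = (-0.5938,0.0000)
o2: d²=45 > ρ²=33 → inactive
o3: d²=50 > ρ²=33 → inactive
o4: d²=72 > ρ²=33 → inactive
F = F_att + ΣF_rep = (-11.5938,3.0000)
Δp = p'−p = (-2.3188,0.6000); α = Δx/Fx = (-371/160) / (-371/32) = 1/5
check: Δy/Fy = (3/5) / (3) = 1/5 ✓

α = 1/5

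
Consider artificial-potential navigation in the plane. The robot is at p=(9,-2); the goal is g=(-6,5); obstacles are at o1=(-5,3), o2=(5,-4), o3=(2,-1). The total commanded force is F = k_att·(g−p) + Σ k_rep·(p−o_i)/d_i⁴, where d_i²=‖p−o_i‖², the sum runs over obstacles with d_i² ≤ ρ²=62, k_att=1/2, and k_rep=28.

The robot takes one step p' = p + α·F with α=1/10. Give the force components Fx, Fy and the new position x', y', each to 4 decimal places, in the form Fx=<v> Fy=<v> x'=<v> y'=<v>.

F_att = 1/2·(g−p) = 1/2·(-15,7) = (-7.5000,3.5000)
o1: d²=221 > ρ²=62 → inactive
o2: d²=20 ≤ ρ²=62; F_rep = 28·(4,2)/20² = (0.2800,0.1400)
o3: d²=50 ≤ ρ²=62; F_rep = 28·(7,-1)/50² = (0.0784,-0.0112)
F = F_att + ΣF_rep = (-7.1416,3.6288)
p' = p + 1/10·F = (8.2858,-1.6371)

Fx=-7.1416 Fy=3.6288 x'=8.2858 y'=-1.6371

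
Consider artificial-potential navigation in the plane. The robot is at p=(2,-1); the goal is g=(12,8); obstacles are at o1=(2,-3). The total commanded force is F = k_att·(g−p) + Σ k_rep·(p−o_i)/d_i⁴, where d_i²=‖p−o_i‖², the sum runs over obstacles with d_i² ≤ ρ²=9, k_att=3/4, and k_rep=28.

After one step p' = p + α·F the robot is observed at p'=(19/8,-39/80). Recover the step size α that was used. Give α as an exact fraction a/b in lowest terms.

F_att = 3/4·(g−p) = 3/4·(10,9) = (7.5000,6.7500)
o1: d²=4 ≤ ρ²=9; F_rep = 28·(0,2)/4² = (0.0000,3.5000)
F = F_att + ΣF_rep = (7.5000,10.2500)
Δp = p'−p = (0.3750,0.5125); α = Δx/Fx = (3/8) / (15/2) = 1/20
check: Δy/Fy = (41/80) / (41/4) = 1/20 ✓

α = 1/20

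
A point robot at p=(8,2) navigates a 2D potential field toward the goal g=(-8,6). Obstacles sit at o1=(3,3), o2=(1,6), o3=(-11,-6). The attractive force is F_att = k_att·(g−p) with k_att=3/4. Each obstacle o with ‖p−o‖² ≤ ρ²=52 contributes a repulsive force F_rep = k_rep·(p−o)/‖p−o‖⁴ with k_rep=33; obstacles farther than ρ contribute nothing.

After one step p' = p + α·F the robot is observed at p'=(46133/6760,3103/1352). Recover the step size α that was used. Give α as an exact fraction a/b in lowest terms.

α = 1/10

F_att = 3/4·(g−p) = 3/4·(-16,4) = (-12.0000,3.0000)
o1: d²=26 ≤ ρ²=52; F_rep = 33·(5,-1)/26² = (0.2441,-0.0488)
o2: d²=65 > ρ²=52 → inactive
o3: d²=425 > ρ²=52 → inactive
F = F_att + ΣF_rep = (-11.7559,2.9512)
Δp = p'−p = (-1.1756,0.2951); α = Δx/Fx = (-7947/6760) / (-7947/676) = 1/10
check: Δy/Fy = (399/1352) / (1995/676) = 1/10 ✓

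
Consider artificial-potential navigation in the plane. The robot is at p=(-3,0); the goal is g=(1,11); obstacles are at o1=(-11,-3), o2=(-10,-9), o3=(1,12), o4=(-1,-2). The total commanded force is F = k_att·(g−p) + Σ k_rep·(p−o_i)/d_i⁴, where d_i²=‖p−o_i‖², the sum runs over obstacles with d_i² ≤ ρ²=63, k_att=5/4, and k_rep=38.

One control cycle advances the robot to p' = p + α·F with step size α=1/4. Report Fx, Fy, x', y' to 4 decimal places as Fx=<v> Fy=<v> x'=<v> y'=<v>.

Fx=3.8125 Fy=14.9375 x'=-2.0469 y'=3.7344

F_att = 5/4·(g−p) = 5/4·(4,11) = (5.0000,13.7500)
o1: d²=73 > ρ²=63 → inactive
o2: d²=130 > ρ²=63 → inactive
o3: d²=160 > ρ²=63 → inactive
o4: d²=8 ≤ ρ²=63; F_rep = 38·(-2,2)/8² = (-1.1875,1.1875)
F = F_att + ΣF_rep = (3.8125,14.9375)
p' = p + 1/4·F = (-2.0469,3.7344)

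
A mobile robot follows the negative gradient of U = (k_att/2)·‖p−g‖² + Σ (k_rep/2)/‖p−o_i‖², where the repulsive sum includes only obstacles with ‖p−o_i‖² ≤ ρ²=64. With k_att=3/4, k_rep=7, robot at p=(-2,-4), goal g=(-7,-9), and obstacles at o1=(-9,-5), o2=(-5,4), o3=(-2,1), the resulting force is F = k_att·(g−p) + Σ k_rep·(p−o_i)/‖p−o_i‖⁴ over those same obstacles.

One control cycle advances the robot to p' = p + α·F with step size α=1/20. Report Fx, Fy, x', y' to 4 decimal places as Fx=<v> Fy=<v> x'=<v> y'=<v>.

Fx=-3.7304 Fy=-3.8032 x'=-2.1865 y'=-4.1902

F_att = 3/4·(g−p) = 3/4·(-5,-5) = (-3.7500,-3.7500)
o1: d²=50 ≤ ρ²=64; F_rep = 7·(7,1)/50² = (0.0196,0.0028)
o2: d²=73 > ρ²=64 → inactive
o3: d²=25 ≤ ρ²=64; F_rep = 7·(0,-5)/25² = (0.0000,-0.0560)
F = F_att + ΣF_rep = (-3.7304,-3.8032)
p' = p + 1/20·F = (-2.1865,-4.1902)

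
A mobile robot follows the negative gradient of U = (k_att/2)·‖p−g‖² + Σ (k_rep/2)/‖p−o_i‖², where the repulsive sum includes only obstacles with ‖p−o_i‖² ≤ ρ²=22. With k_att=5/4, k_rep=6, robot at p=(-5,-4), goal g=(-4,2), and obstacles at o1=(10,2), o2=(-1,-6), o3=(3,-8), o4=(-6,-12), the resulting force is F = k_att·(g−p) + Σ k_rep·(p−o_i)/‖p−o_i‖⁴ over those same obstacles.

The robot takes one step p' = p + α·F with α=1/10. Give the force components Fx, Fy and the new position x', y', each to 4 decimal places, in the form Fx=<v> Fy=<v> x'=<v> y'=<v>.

F_att = 5/4·(g−p) = 5/4·(1,6) = (1.2500,7.5000)
o1: d²=261 > ρ²=22 → inactive
o2: d²=20 ≤ ρ²=22; F_rep = 6·(-4,2)/20² = (-0.0600,0.0300)
o3: d²=80 > ρ²=22 → inactive
o4: d²=65 > ρ²=22 → inactive
F = F_att + ΣF_rep = (1.1900,7.5300)
p' = p + 1/10·F = (-4.8810,-3.2470)

Fx=1.1900 Fy=7.5300 x'=-4.8810 y'=-3.2470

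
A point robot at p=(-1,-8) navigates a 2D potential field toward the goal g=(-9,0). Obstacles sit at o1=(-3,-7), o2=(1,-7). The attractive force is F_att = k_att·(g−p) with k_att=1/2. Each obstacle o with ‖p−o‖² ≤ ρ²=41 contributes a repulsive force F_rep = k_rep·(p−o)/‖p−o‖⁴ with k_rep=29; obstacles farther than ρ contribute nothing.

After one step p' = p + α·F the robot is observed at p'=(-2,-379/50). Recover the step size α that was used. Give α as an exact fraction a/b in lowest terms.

α = 1/4

F_att = 1/2·(g−p) = 1/2·(-8,8) = (-4.0000,4.0000)
o1: d²=5 ≤ ρ²=41; F_rep = 29·(2,-1)/5² = (2.3200,-1.1600)
o2: d²=5 ≤ ρ²=41; F_rep = 29·(-2,-1)/5² = (-2.3200,-1.1600)
F = F_att + ΣF_rep = (-4.0000,1.6800)
Δp = p'−p = (-1.0000,0.4200); α = Δx/Fx = (-1) / (-4) = 1/4
check: Δy/Fy = (21/50) / (42/25) = 1/4 ✓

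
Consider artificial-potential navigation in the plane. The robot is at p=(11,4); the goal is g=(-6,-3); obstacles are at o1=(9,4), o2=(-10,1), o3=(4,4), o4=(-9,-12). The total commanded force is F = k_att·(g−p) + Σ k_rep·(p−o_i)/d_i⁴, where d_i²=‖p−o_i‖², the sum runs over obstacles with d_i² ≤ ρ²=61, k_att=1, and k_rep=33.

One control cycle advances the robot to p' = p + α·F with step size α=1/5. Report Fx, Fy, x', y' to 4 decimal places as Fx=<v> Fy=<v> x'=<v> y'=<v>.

Fx=-12.7788 Fy=-7.0000 x'=8.4442 y'=2.6000

F_att = 1·(g−p) = 1·(-17,-7) = (-17.0000,-7.0000)
o1: d²=4 ≤ ρ²=61; F_rep = 33·(2,0)/4² = (4.1250,0.0000)
o2: d²=450 > ρ²=61 → inactive
o3: d²=49 ≤ ρ²=61; F_rep = 33·(7,0)/49² = (0.0962,0.0000)
o4: d²=656 > ρ²=61 → inactive
F = F_att + ΣF_rep = (-12.7788,-7.0000)
p' = p + 1/5·F = (8.4442,2.6000)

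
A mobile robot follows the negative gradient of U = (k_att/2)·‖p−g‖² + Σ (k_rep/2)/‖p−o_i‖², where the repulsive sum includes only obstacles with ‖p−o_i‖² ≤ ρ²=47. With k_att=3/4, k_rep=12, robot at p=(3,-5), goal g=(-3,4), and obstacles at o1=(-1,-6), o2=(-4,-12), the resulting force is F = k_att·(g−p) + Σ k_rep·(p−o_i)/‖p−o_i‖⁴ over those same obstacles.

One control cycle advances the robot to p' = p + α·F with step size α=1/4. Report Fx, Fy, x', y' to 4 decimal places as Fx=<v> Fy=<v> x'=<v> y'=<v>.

F_att = 3/4·(g−p) = 3/4·(-6,9) = (-4.5000,6.7500)
o1: d²=17 ≤ ρ²=47; F_rep = 12·(4,1)/17² = (0.1661,0.0415)
o2: d²=98 > ρ²=47 → inactive
F = F_att + ΣF_rep = (-4.3339,6.7915)
p' = p + 1/4·F = (1.9165,-3.3021)

Fx=-4.3339 Fy=6.7915 x'=1.9165 y'=-3.3021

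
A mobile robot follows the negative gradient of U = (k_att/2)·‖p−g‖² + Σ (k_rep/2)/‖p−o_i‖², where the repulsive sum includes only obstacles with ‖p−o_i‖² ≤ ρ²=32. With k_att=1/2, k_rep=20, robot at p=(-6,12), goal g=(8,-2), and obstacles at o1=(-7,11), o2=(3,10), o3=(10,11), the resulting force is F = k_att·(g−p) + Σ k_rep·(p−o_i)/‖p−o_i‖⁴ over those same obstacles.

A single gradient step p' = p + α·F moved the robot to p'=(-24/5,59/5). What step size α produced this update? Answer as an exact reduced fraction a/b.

α = 1/10

F_att = 1/2·(g−p) = 1/2·(14,-14) = (7.0000,-7.0000)
o1: d²=2 ≤ ρ²=32; F_rep = 20·(1,1)/2² = (5.0000,5.0000)
o2: d²=85 > ρ²=32 → inactive
o3: d²=257 > ρ²=32 → inactive
F = F_att + ΣF_rep = (12.0000,-2.0000)
Δp = p'−p = (1.2000,-0.2000); α = Δx/Fx = (6/5) / (12) = 1/10
check: Δy/Fy = (-1/5) / (-2) = 1/10 ✓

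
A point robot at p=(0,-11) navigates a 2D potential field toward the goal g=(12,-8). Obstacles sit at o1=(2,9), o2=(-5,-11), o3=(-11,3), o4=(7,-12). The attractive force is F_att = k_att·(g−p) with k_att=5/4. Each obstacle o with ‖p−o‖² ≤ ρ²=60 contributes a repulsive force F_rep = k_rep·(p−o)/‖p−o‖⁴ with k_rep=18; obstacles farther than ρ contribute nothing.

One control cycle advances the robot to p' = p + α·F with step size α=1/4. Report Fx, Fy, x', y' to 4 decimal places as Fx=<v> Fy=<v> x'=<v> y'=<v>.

F_att = 5/4·(g−p) = 5/4·(12,3) = (15.0000,3.7500)
o1: d²=404 > ρ²=60 → inactive
o2: d²=25 ≤ ρ²=60; F_rep = 18·(5,0)/25² = (0.1440,0.0000)
o3: d²=317 > ρ²=60 → inactive
o4: d²=50 ≤ ρ²=60; F_rep = 18·(-7,1)/50² = (-0.0504,0.0072)
F = F_att + ΣF_rep = (15.0936,3.7572)
p' = p + 1/4·F = (3.7734,-10.0607)

Fx=15.0936 Fy=3.7572 x'=3.7734 y'=-10.0607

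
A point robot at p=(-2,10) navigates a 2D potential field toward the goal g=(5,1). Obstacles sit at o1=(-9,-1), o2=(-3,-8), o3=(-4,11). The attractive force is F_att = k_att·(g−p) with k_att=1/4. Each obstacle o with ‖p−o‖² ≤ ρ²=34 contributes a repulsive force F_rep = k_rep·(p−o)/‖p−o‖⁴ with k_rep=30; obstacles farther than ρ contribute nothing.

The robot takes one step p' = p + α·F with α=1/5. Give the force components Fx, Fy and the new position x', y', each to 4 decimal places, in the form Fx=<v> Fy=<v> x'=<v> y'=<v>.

F_att = 1/4·(g−p) = 1/4·(7,-9) = (1.7500,-2.2500)
o1: d²=170 > ρ²=34 → inactive
o2: d²=325 > ρ²=34 → inactive
o3: d²=5 ≤ ρ²=34; F_rep = 30·(2,-1)/5² = (2.4000,-1.2000)
F = F_att + ΣF_rep = (4.1500,-3.4500)
p' = p + 1/5·F = (-1.1700,9.3100)

Fx=4.1500 Fy=-3.4500 x'=-1.1700 y'=9.3100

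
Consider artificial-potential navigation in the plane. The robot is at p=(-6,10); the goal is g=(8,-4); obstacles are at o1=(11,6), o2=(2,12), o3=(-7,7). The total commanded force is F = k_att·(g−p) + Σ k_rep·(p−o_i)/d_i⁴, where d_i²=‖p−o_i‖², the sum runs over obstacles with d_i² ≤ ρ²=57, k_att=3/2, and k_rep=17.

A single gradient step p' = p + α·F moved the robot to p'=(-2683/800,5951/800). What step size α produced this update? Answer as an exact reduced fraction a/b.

F_att = 3/2·(g−p) = 3/2·(14,-14) = (21.0000,-21.0000)
o1: d²=305 > ρ²=57 → inactive
o2: d²=68 > ρ²=57 → inactive
o3: d²=10 ≤ ρ²=57; F_rep = 17·(1,3)/10² = (0.1700,0.5100)
F = F_att + ΣF_rep = (21.1700,-20.4900)
Δp = p'−p = (2.6463,-2.5612); α = Δx/Fx = (2117/800) / (2117/100) = 1/8
check: Δy/Fy = (-2049/800) / (-2049/100) = 1/8 ✓

α = 1/8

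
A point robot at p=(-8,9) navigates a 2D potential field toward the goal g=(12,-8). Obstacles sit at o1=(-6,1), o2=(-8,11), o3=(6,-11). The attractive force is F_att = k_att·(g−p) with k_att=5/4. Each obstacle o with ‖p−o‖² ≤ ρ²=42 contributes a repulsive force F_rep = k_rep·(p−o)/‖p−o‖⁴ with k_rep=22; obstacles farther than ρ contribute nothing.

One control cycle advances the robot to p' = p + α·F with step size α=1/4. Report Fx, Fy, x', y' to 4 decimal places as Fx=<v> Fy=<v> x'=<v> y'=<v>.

Fx=25.0000 Fy=-24.0000 x'=-1.7500 y'=3.0000

F_att = 5/4·(g−p) = 5/4·(20,-17) = (25.0000,-21.2500)
o1: d²=68 > ρ²=42 → inactive
o2: d²=4 ≤ ρ²=42; F_rep = 22·(0,-2)/4² = (0.0000,-2.7500)
o3: d²=596 > ρ²=42 → inactive
F = F_att + ΣF_rep = (25.0000,-24.0000)
p' = p + 1/4·F = (-1.7500,3.0000)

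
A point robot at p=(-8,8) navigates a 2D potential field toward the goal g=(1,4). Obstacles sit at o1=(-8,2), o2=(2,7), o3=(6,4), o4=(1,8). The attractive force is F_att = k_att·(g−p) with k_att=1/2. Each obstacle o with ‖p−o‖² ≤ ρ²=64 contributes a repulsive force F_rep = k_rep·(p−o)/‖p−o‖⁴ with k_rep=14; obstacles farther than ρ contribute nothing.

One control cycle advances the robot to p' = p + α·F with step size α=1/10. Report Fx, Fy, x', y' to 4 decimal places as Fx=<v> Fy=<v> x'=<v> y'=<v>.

F_att = 1/2·(g−p) = 1/2·(9,-4) = (4.5000,-2.0000)
o1: d²=36 ≤ ρ²=64; F_rep = 14·(0,6)/36² = (0.0000,0.0648)
o2: d²=101 > ρ²=64 → inactive
o3: d²=212 > ρ²=64 → inactive
o4: d²=81 > ρ²=64 → inactive
F = F_att + ΣF_rep = (4.5000,-1.9352)
p' = p + 1/10·F = (-7.5500,7.8065)

Fx=4.5000 Fy=-1.9352 x'=-7.5500 y'=7.8065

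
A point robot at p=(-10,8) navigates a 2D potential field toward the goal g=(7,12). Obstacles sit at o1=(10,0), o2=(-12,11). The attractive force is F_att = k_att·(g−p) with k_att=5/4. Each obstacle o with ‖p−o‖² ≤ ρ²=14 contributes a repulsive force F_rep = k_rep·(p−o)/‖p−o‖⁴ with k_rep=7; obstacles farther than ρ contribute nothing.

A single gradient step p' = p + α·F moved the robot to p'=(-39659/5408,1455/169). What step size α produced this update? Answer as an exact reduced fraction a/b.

F_att = 5/4·(g−p) = 5/4·(17,4) = (21.2500,5.0000)
o1: d²=464 > ρ²=14 → inactive
o2: d²=13 ≤ ρ²=14; F_rep = 7·(2,-3)/13² = (0.0828,-0.1243)
F = F_att + ΣF_rep = (21.3328,4.8757)
Δp = p'−p = (2.6666,0.6095); α = Δx/Fx = (14421/5408) / (14421/676) = 1/8
check: Δy/Fy = (103/169) / (824/169) = 1/8 ✓

α = 1/8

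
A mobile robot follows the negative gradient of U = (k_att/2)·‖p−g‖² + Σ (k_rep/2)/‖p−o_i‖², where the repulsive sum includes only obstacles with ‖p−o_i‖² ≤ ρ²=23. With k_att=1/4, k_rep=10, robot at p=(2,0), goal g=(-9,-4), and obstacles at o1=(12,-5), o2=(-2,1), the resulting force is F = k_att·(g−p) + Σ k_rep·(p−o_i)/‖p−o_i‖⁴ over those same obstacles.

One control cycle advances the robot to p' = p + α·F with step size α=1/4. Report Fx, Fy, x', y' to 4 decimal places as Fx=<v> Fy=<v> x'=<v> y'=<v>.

F_att = 1/4·(g−p) = 1/4·(-11,-4) = (-2.7500,-1.0000)
o1: d²=125 > ρ²=23 → inactive
o2: d²=17 ≤ ρ²=23; F_rep = 10·(4,-1)/17² = (0.1384,-0.0346)
F = F_att + ΣF_rep = (-2.6116,-1.0346)
p' = p + 1/4·F = (1.3471,-0.2587)

Fx=-2.6116 Fy=-1.0346 x'=1.3471 y'=-0.2587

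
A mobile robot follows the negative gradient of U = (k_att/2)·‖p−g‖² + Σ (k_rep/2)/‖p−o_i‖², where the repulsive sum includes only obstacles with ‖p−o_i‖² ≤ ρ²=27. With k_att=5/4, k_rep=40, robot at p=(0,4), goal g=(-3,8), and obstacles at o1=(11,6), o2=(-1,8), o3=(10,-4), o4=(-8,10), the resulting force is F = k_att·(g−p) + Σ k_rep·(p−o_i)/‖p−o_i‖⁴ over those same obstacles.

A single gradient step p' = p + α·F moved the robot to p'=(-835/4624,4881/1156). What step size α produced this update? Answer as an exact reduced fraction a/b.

F_att = 5/4·(g−p) = 5/4·(-3,4) = (-3.7500,5.0000)
o1: d²=125 > ρ²=27 → inactive
o2: d²=17 ≤ ρ²=27; F_rep = 40·(1,-4)/17² = (0.1384,-0.5536)
o3: d²=164 > ρ²=27 → inactive
o4: d²=100 > ρ²=27 → inactive
F = F_att + ΣF_rep = (-3.6116,4.4464)
Δp = p'−p = (-0.1806,0.2223); α = Δx/Fx = (-835/4624) / (-4175/1156) = 1/20
check: Δy/Fy = (257/1156) / (1285/289) = 1/20 ✓

α = 1/20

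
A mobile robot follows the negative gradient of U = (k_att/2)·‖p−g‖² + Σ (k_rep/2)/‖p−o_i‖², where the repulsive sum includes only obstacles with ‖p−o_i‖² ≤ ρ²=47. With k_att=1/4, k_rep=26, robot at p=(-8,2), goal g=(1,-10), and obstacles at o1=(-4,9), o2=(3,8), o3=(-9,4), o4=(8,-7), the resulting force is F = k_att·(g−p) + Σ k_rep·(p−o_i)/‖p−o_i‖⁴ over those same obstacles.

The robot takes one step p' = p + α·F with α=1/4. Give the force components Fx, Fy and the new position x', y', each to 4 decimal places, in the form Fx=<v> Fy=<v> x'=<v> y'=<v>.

Fx=3.2900 Fy=-5.0800 x'=-7.1775 y'=0.7300

F_att = 1/4·(g−p) = 1/4·(9,-12) = (2.2500,-3.0000)
o1: d²=65 > ρ²=47 → inactive
o2: d²=157 > ρ²=47 → inactive
o3: d²=5 ≤ ρ²=47; F_rep = 26·(1,-2)/5² = (1.0400,-2.0800)
o4: d²=337 > ρ²=47 → inactive
F = F_att + ΣF_rep = (3.2900,-5.0800)
p' = p + 1/4·F = (-7.1775,0.7300)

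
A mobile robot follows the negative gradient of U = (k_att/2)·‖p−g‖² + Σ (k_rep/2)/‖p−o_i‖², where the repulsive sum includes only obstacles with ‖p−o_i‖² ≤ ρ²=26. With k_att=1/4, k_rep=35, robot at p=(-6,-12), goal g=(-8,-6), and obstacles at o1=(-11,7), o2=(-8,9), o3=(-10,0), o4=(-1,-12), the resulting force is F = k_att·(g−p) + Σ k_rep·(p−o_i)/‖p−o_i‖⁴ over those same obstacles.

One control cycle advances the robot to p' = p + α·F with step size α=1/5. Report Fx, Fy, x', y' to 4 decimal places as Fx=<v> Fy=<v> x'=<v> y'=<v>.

F_att = 1/4·(g−p) = 1/4·(-2,6) = (-0.5000,1.5000)
o1: d²=386 > ρ²=26 → inactive
o2: d²=445 > ρ²=26 → inactive
o3: d²=160 > ρ²=26 → inactive
o4: d²=25 ≤ ρ²=26; F_rep = 35·(-5,0)/25² = (-0.2800,0.0000)
F = F_att + ΣF_rep = (-0.7800,1.5000)
p' = p + 1/5·F = (-6.1560,-11.7000)

Fx=-0.7800 Fy=1.5000 x'=-6.1560 y'=-11.7000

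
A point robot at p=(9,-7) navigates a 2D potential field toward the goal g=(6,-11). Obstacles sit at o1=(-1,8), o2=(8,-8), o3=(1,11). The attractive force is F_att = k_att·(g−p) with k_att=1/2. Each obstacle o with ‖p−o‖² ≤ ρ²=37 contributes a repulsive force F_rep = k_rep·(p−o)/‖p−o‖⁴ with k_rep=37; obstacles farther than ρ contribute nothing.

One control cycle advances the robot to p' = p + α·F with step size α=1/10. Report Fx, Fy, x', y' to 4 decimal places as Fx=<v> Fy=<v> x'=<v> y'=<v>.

F_att = 1/2·(g−p) = 1/2·(-3,-4) = (-1.5000,-2.0000)
o1: d²=325 > ρ²=37 → inactive
o2: d²=2 ≤ ρ²=37; F_rep = 37·(1,1)/2² = (9.2500,9.2500)
o3: d²=388 > ρ²=37 → inactive
F = F_att + ΣF_rep = (7.7500,7.2500)
p' = p + 1/10·F = (9.7750,-6.2750)

Fx=7.7500 Fy=7.2500 x'=9.7750 y'=-6.2750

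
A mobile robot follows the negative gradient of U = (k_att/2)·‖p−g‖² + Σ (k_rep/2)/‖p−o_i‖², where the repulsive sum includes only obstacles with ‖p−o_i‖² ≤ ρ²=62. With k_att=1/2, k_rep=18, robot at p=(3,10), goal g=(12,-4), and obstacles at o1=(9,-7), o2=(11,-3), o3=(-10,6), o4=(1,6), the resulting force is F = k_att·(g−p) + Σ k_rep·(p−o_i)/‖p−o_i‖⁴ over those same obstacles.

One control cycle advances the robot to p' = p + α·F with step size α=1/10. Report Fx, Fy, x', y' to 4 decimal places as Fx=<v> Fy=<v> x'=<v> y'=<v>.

F_att = 1/2·(g−p) = 1/2·(9,-14) = (4.5000,-7.0000)
o1: d²=325 > ρ²=62 → inactive
o2: d²=233 > ρ²=62 → inactive
o3: d²=185 > ρ²=62 → inactive
o4: d²=20 ≤ ρ²=62; F_rep = 18·(2,4)/20² = (0.0900,0.1800)
F = F_att + ΣF_rep = (4.5900,-6.8200)
p' = p + 1/10·F = (3.4590,9.3180)

Fx=4.5900 Fy=-6.8200 x'=3.4590 y'=9.3180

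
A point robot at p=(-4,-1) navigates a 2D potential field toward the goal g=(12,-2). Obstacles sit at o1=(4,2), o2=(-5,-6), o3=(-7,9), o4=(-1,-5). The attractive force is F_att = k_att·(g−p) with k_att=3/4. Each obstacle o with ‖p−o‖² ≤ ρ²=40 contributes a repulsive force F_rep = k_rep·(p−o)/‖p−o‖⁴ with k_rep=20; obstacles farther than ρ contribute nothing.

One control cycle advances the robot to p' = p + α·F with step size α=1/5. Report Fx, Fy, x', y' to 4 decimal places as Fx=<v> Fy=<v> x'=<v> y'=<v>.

Fx=11.9336 Fy=-0.4741 x'=-1.6133 y'=-1.0948

F_att = 3/4·(g−p) = 3/4·(16,-1) = (12.0000,-0.7500)
o1: d²=73 > ρ²=40 → inactive
o2: d²=26 ≤ ρ²=40; F_rep = 20·(1,5)/26² = (0.0296,0.1479)
o3: d²=109 > ρ²=40 → inactive
o4: d²=25 ≤ ρ²=40; F_rep = 20·(-3,4)/25² = (-0.0960,0.1280)
F = F_att + ΣF_rep = (11.9336,-0.4741)
p' = p + 1/5·F = (-1.6133,-1.0948)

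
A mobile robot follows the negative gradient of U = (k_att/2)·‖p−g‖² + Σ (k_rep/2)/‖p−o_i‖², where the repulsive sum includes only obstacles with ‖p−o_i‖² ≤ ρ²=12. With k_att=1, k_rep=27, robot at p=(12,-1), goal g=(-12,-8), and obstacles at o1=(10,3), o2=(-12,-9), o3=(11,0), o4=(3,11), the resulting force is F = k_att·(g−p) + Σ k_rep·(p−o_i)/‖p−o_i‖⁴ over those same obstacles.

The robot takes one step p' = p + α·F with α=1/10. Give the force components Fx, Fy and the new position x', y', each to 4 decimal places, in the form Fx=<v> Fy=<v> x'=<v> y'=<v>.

F_att = 1·(g−p) = 1·(-24,-7) = (-24.0000,-7.0000)
o1: d²=20 > ρ²=12 → inactive
o2: d²=640 > ρ²=12 → inactive
o3: d²=2 ≤ ρ²=12; F_rep = 27·(1,-1)/2² = (6.7500,-6.7500)
o4: d²=225 > ρ²=12 → inactive
F = F_att + ΣF_rep = (-17.2500,-13.7500)
p' = p + 1/10·F = (10.2750,-2.3750)

Fx=-17.2500 Fy=-13.7500 x'=10.2750 y'=-2.3750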